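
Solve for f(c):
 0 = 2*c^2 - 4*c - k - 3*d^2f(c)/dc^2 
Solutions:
 f(c) = C1 + C2*c + c^4/18 - 2*c^3/9 - c^2*k/6


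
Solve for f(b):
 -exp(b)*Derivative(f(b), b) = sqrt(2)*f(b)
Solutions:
 f(b) = C1*exp(sqrt(2)*exp(-b))


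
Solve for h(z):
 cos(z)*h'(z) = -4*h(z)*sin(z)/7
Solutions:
 h(z) = C1*cos(z)^(4/7)


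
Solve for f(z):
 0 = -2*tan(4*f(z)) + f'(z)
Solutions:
 f(z) = -asin(C1*exp(8*z))/4 + pi/4
 f(z) = asin(C1*exp(8*z))/4


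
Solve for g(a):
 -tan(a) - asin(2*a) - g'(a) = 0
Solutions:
 g(a) = C1 - a*asin(2*a) - sqrt(1 - 4*a^2)/2 + log(cos(a))


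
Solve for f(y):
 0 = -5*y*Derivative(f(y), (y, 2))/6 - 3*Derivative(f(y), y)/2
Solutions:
 f(y) = C1 + C2/y^(4/5)


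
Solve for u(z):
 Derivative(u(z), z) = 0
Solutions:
 u(z) = C1


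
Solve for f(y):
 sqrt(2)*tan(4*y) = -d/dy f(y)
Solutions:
 f(y) = C1 + sqrt(2)*log(cos(4*y))/4


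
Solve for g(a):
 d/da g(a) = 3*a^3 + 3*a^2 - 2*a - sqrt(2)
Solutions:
 g(a) = C1 + 3*a^4/4 + a^3 - a^2 - sqrt(2)*a


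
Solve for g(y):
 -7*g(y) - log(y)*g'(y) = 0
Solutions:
 g(y) = C1*exp(-7*li(y))


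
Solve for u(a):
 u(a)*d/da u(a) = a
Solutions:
 u(a) = -sqrt(C1 + a^2)
 u(a) = sqrt(C1 + a^2)


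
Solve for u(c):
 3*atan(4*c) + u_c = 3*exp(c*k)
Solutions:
 u(c) = C1 - 3*c*atan(4*c) + 3*Piecewise((exp(c*k)/k, Ne(k, 0)), (c, True)) + 3*log(16*c^2 + 1)/8


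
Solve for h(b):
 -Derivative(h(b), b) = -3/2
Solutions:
 h(b) = C1 + 3*b/2


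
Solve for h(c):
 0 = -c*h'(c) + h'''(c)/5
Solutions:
 h(c) = C1 + Integral(C2*airyai(5^(1/3)*c) + C3*airybi(5^(1/3)*c), c)


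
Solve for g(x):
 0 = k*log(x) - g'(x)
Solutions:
 g(x) = C1 + k*x*log(x) - k*x


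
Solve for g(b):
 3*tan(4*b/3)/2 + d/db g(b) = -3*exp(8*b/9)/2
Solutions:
 g(b) = C1 - 27*exp(8*b/9)/16 + 9*log(cos(4*b/3))/8


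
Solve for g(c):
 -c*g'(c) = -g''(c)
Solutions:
 g(c) = C1 + C2*erfi(sqrt(2)*c/2)


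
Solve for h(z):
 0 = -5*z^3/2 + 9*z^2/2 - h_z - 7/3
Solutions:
 h(z) = C1 - 5*z^4/8 + 3*z^3/2 - 7*z/3


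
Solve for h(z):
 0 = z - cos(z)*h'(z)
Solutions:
 h(z) = C1 + Integral(z/cos(z), z)


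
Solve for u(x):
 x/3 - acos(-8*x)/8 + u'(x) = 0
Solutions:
 u(x) = C1 - x^2/6 + x*acos(-8*x)/8 + sqrt(1 - 64*x^2)/64


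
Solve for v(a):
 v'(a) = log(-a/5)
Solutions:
 v(a) = C1 + a*log(-a) + a*(-log(5) - 1)


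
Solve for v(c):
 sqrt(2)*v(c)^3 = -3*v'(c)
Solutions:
 v(c) = -sqrt(6)*sqrt(-1/(C1 - sqrt(2)*c))/2
 v(c) = sqrt(6)*sqrt(-1/(C1 - sqrt(2)*c))/2


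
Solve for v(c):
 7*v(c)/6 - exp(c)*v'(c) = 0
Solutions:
 v(c) = C1*exp(-7*exp(-c)/6)


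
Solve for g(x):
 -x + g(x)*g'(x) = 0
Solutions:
 g(x) = -sqrt(C1 + x^2)
 g(x) = sqrt(C1 + x^2)


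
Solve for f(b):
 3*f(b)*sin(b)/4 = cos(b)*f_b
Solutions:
 f(b) = C1/cos(b)^(3/4)


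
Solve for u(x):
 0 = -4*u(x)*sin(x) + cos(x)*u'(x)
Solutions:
 u(x) = C1/cos(x)^4


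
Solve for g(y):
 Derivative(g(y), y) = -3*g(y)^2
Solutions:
 g(y) = 1/(C1 + 3*y)


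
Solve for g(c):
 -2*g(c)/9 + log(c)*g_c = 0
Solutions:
 g(c) = C1*exp(2*li(c)/9)


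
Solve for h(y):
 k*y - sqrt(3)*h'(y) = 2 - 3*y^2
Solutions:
 h(y) = C1 + sqrt(3)*k*y^2/6 + sqrt(3)*y^3/3 - 2*sqrt(3)*y/3


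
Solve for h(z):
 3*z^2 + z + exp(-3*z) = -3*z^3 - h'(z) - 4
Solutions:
 h(z) = C1 - 3*z^4/4 - z^3 - z^2/2 - 4*z + exp(-3*z)/3


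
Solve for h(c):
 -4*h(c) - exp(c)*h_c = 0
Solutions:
 h(c) = C1*exp(4*exp(-c))


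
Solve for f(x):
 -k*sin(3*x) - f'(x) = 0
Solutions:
 f(x) = C1 + k*cos(3*x)/3


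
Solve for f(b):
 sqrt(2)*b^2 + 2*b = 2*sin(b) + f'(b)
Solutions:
 f(b) = C1 + sqrt(2)*b^3/3 + b^2 + 2*cos(b)


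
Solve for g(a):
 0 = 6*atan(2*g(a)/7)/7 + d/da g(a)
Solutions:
 Integral(1/atan(2*_y/7), (_y, g(a))) = C1 - 6*a/7


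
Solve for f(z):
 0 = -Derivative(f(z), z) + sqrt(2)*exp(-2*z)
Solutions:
 f(z) = C1 - sqrt(2)*exp(-2*z)/2


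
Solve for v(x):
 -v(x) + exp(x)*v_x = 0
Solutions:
 v(x) = C1*exp(-exp(-x))


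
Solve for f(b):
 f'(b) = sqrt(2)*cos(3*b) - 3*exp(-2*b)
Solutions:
 f(b) = C1 + sqrt(2)*sin(3*b)/3 + 3*exp(-2*b)/2


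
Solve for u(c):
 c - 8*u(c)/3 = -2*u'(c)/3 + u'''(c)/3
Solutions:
 u(c) = C1*exp(6^(1/3)*c*(6^(1/3)/(sqrt(318) + 18)^(1/3) + (sqrt(318) + 18)^(1/3))/6)*sin(2^(1/3)*3^(1/6)*c*(-3^(2/3)*(sqrt(318) + 18)^(1/3) + 3*2^(1/3)/(sqrt(318) + 18)^(1/3))/6) + C2*exp(6^(1/3)*c*(6^(1/3)/(sqrt(318) + 18)^(1/3) + (sqrt(318) + 18)^(1/3))/6)*cos(2^(1/3)*3^(1/6)*c*(-3^(2/3)*(sqrt(318) + 18)^(1/3) + 3*2^(1/3)/(sqrt(318) + 18)^(1/3))/6) + C3*exp(-6^(1/3)*c*(6^(1/3)/(sqrt(318) + 18)^(1/3) + (sqrt(318) + 18)^(1/3))/3) + 3*c/8 + 3/32


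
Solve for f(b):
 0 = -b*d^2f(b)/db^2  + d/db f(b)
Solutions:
 f(b) = C1 + C2*b^2


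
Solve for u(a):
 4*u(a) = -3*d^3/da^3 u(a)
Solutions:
 u(a) = C3*exp(-6^(2/3)*a/3) + (C1*sin(2^(2/3)*3^(1/6)*a/2) + C2*cos(2^(2/3)*3^(1/6)*a/2))*exp(6^(2/3)*a/6)


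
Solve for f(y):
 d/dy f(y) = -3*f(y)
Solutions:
 f(y) = C1*exp(-3*y)


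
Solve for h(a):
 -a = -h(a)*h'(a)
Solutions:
 h(a) = -sqrt(C1 + a^2)
 h(a) = sqrt(C1 + a^2)


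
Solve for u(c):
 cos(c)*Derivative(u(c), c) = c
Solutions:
 u(c) = C1 + Integral(c/cos(c), c)


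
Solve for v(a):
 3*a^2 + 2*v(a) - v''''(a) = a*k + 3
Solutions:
 v(a) = C1*exp(-2^(1/4)*a) + C2*exp(2^(1/4)*a) + C3*sin(2^(1/4)*a) + C4*cos(2^(1/4)*a) - 3*a^2/2 + a*k/2 + 3/2


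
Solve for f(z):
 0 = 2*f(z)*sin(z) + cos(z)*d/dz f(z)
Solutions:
 f(z) = C1*cos(z)^2


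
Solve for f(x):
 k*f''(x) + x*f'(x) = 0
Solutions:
 f(x) = C1 + C2*sqrt(k)*erf(sqrt(2)*x*sqrt(1/k)/2)


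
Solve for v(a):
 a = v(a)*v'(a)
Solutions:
 v(a) = -sqrt(C1 + a^2)
 v(a) = sqrt(C1 + a^2)


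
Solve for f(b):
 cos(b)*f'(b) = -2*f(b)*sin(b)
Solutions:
 f(b) = C1*cos(b)^2


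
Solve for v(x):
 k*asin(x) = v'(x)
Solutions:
 v(x) = C1 + k*(x*asin(x) + sqrt(1 - x^2))


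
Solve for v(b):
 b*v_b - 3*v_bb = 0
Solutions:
 v(b) = C1 + C2*erfi(sqrt(6)*b/6)


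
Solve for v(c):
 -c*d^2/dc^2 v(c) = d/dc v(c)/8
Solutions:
 v(c) = C1 + C2*c^(7/8)


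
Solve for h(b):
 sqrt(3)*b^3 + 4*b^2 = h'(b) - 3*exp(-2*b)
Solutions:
 h(b) = C1 + sqrt(3)*b^4/4 + 4*b^3/3 - 3*exp(-2*b)/2


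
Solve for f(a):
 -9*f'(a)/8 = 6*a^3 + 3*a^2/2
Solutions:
 f(a) = C1 - 4*a^4/3 - 4*a^3/9


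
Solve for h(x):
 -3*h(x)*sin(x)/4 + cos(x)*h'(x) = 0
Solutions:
 h(x) = C1/cos(x)^(3/4)


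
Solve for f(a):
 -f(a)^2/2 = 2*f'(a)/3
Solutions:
 f(a) = 4/(C1 + 3*a)


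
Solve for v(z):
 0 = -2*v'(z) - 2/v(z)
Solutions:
 v(z) = -sqrt(C1 - 2*z)
 v(z) = sqrt(C1 - 2*z)


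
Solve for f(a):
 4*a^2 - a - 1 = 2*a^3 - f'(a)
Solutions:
 f(a) = C1 + a^4/2 - 4*a^3/3 + a^2/2 + a


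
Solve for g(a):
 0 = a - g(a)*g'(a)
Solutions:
 g(a) = -sqrt(C1 + a^2)
 g(a) = sqrt(C1 + a^2)


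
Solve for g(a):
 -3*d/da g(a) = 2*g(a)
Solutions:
 g(a) = C1*exp(-2*a/3)


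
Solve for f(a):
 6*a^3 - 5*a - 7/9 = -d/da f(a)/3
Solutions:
 f(a) = C1 - 9*a^4/2 + 15*a^2/2 + 7*a/3


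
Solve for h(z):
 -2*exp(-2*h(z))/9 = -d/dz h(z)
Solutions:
 h(z) = log(-sqrt(C1 + 4*z)) - log(3)
 h(z) = log(C1 + 4*z)/2 - log(3)


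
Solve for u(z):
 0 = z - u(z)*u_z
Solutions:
 u(z) = -sqrt(C1 + z^2)
 u(z) = sqrt(C1 + z^2)


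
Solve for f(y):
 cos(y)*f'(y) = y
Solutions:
 f(y) = C1 + Integral(y/cos(y), y)


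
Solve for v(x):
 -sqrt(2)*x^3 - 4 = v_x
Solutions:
 v(x) = C1 - sqrt(2)*x^4/4 - 4*x


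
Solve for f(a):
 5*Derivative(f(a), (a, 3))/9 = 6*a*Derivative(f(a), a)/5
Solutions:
 f(a) = C1 + Integral(C2*airyai(3*10^(1/3)*a/5) + C3*airybi(3*10^(1/3)*a/5), a)


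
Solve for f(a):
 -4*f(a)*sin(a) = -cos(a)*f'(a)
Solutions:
 f(a) = C1/cos(a)^4


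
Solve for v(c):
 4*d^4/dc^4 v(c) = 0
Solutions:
 v(c) = C1 + C2*c + C3*c^2 + C4*c^3


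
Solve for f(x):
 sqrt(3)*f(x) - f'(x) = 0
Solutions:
 f(x) = C1*exp(sqrt(3)*x)


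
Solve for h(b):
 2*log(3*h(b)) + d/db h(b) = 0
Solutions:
 Integral(1/(log(_y) + log(3)), (_y, h(b)))/2 = C1 - b


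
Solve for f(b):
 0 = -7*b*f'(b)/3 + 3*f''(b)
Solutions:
 f(b) = C1 + C2*erfi(sqrt(14)*b/6)


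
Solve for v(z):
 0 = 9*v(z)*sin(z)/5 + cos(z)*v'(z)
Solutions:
 v(z) = C1*cos(z)^(9/5)


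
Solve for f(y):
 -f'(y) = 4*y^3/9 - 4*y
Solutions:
 f(y) = C1 - y^4/9 + 2*y^2


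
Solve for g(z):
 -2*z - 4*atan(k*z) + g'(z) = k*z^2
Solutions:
 g(z) = C1 + k*z^3/3 + z^2 + 4*Piecewise((z*atan(k*z) - log(k^2*z^2 + 1)/(2*k), Ne(k, 0)), (0, True))


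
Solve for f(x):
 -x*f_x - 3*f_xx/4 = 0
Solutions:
 f(x) = C1 + C2*erf(sqrt(6)*x/3)


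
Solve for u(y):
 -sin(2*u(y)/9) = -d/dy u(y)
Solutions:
 -y + 9*log(cos(2*u(y)/9) - 1)/4 - 9*log(cos(2*u(y)/9) + 1)/4 = C1


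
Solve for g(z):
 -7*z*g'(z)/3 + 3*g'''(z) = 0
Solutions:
 g(z) = C1 + Integral(C2*airyai(21^(1/3)*z/3) + C3*airybi(21^(1/3)*z/3), z)


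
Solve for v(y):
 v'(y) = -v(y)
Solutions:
 v(y) = C1*exp(-y)


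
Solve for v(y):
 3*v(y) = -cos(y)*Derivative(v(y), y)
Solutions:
 v(y) = C1*(sin(y) - 1)^(3/2)/(sin(y) + 1)^(3/2)


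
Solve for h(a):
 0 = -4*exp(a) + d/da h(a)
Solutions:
 h(a) = C1 + 4*exp(a)


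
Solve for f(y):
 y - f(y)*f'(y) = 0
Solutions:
 f(y) = -sqrt(C1 + y^2)
 f(y) = sqrt(C1 + y^2)


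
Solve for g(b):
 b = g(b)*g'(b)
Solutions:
 g(b) = -sqrt(C1 + b^2)
 g(b) = sqrt(C1 + b^2)


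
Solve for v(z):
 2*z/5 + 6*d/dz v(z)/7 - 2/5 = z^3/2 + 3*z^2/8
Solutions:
 v(z) = C1 + 7*z^4/48 + 7*z^3/48 - 7*z^2/30 + 7*z/15


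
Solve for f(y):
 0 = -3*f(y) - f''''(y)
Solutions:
 f(y) = (C1*sin(sqrt(2)*3^(1/4)*y/2) + C2*cos(sqrt(2)*3^(1/4)*y/2))*exp(-sqrt(2)*3^(1/4)*y/2) + (C3*sin(sqrt(2)*3^(1/4)*y/2) + C4*cos(sqrt(2)*3^(1/4)*y/2))*exp(sqrt(2)*3^(1/4)*y/2)


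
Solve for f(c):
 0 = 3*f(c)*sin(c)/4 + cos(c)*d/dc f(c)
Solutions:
 f(c) = C1*cos(c)^(3/4)


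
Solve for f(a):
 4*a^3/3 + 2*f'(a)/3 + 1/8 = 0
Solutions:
 f(a) = C1 - a^4/2 - 3*a/16


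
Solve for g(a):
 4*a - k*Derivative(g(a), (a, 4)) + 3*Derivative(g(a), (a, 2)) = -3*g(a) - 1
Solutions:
 g(a) = C1*exp(-sqrt(2)*a*sqrt((-sqrt(3)*sqrt(4*k + 3) + 3)/k)/2) + C2*exp(sqrt(2)*a*sqrt((-sqrt(3)*sqrt(4*k + 3) + 3)/k)/2) + C3*exp(-sqrt(2)*a*sqrt((sqrt(3)*sqrt(4*k + 3) + 3)/k)/2) + C4*exp(sqrt(2)*a*sqrt((sqrt(3)*sqrt(4*k + 3) + 3)/k)/2) - 4*a/3 - 1/3


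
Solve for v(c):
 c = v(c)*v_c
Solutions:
 v(c) = -sqrt(C1 + c^2)
 v(c) = sqrt(C1 + c^2)


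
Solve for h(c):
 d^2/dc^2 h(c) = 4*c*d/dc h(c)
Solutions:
 h(c) = C1 + C2*erfi(sqrt(2)*c)


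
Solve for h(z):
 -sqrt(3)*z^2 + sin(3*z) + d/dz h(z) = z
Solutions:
 h(z) = C1 + sqrt(3)*z^3/3 + z^2/2 + cos(3*z)/3


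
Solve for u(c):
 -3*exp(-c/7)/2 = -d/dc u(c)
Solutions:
 u(c) = C1 - 21*exp(-c/7)/2


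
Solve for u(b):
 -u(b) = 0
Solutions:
 u(b) = 0


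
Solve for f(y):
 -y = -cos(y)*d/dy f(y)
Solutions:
 f(y) = C1 + Integral(y/cos(y), y)


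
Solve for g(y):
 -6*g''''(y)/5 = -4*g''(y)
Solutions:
 g(y) = C1 + C2*y + C3*exp(-sqrt(30)*y/3) + C4*exp(sqrt(30)*y/3)


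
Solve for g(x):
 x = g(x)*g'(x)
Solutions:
 g(x) = -sqrt(C1 + x^2)
 g(x) = sqrt(C1 + x^2)


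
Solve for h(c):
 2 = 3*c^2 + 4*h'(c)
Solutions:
 h(c) = C1 - c^3/4 + c/2


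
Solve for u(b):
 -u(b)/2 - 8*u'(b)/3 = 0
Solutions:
 u(b) = C1*exp(-3*b/16)


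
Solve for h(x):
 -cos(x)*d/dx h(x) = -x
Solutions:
 h(x) = C1 + Integral(x/cos(x), x)


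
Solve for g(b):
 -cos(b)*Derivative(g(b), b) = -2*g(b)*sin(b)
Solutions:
 g(b) = C1/cos(b)^2


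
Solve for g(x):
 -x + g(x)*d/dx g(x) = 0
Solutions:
 g(x) = -sqrt(C1 + x^2)
 g(x) = sqrt(C1 + x^2)


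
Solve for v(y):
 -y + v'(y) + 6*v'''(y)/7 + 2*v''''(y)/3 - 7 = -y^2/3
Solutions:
 v(y) = C1 + C2*exp(y*(-12 + 6*6^(2/3)/(7*sqrt(2905) + 379)^(1/3) + 6^(1/3)*(7*sqrt(2905) + 379)^(1/3))/28)*sin(2^(1/3)*3^(1/6)*y*(-3^(2/3)*(7*sqrt(2905) + 379)^(1/3) + 18*2^(1/3)/(7*sqrt(2905) + 379)^(1/3))/28) + C3*exp(y*(-12 + 6*6^(2/3)/(7*sqrt(2905) + 379)^(1/3) + 6^(1/3)*(7*sqrt(2905) + 379)^(1/3))/28)*cos(2^(1/3)*3^(1/6)*y*(-3^(2/3)*(7*sqrt(2905) + 379)^(1/3) + 18*2^(1/3)/(7*sqrt(2905) + 379)^(1/3))/28) + C4*exp(-y*(6*6^(2/3)/(7*sqrt(2905) + 379)^(1/3) + 6 + 6^(1/3)*(7*sqrt(2905) + 379)^(1/3))/14) - y^3/9 + y^2/2 + 53*y/7


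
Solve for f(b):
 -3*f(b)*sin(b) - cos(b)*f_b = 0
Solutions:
 f(b) = C1*cos(b)^3


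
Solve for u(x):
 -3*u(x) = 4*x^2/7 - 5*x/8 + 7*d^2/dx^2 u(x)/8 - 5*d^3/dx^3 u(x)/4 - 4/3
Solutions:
 u(x) = C1*exp(x*(-(180*sqrt(33086) + 32743)^(1/3) - 49/(180*sqrt(33086) + 32743)^(1/3) + 14)/60)*sin(sqrt(3)*x*(-(180*sqrt(33086) + 32743)^(1/3) + 49/(180*sqrt(33086) + 32743)^(1/3))/60) + C2*exp(x*(-(180*sqrt(33086) + 32743)^(1/3) - 49/(180*sqrt(33086) + 32743)^(1/3) + 14)/60)*cos(sqrt(3)*x*(-(180*sqrt(33086) + 32743)^(1/3) + 49/(180*sqrt(33086) + 32743)^(1/3))/60) + C3*exp(x*(49/(180*sqrt(33086) + 32743)^(1/3) + 7 + (180*sqrt(33086) + 32743)^(1/3))/30) - 4*x^2/21 + 5*x/24 + 5/9


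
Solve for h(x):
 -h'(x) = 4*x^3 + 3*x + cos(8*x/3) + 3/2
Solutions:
 h(x) = C1 - x^4 - 3*x^2/2 - 3*x/2 - 3*sin(8*x/3)/8


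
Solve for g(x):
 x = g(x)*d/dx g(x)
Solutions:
 g(x) = -sqrt(C1 + x^2)
 g(x) = sqrt(C1 + x^2)


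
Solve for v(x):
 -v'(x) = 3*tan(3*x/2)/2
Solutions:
 v(x) = C1 + log(cos(3*x/2))


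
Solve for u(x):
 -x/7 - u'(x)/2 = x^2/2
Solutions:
 u(x) = C1 - x^3/3 - x^2/7


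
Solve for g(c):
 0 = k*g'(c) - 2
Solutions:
 g(c) = C1 + 2*c/k


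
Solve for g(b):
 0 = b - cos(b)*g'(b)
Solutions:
 g(b) = C1 + Integral(b/cos(b), b)


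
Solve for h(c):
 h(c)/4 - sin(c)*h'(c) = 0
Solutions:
 h(c) = C1*(cos(c) - 1)^(1/8)/(cos(c) + 1)^(1/8)


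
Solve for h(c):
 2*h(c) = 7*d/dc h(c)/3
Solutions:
 h(c) = C1*exp(6*c/7)


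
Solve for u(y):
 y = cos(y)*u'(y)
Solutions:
 u(y) = C1 + Integral(y/cos(y), y)


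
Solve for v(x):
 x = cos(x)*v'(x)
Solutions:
 v(x) = C1 + Integral(x/cos(x), x)


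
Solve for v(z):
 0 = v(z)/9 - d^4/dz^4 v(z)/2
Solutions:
 v(z) = C1*exp(-2^(1/4)*sqrt(3)*z/3) + C2*exp(2^(1/4)*sqrt(3)*z/3) + C3*sin(2^(1/4)*sqrt(3)*z/3) + C4*cos(2^(1/4)*sqrt(3)*z/3)


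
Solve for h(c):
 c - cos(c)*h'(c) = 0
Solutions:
 h(c) = C1 + Integral(c/cos(c), c)


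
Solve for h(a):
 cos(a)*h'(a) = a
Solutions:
 h(a) = C1 + Integral(a/cos(a), a)


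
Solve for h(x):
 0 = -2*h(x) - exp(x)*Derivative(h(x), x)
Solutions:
 h(x) = C1*exp(2*exp(-x))


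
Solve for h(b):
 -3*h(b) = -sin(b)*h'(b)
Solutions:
 h(b) = C1*(cos(b) - 1)^(3/2)/(cos(b) + 1)^(3/2)


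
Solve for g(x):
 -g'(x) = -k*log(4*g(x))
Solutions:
 Integral(1/(log(_y) + 2*log(2)), (_y, g(x))) = C1 + k*x


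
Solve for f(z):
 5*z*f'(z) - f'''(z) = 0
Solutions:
 f(z) = C1 + Integral(C2*airyai(5^(1/3)*z) + C3*airybi(5^(1/3)*z), z)


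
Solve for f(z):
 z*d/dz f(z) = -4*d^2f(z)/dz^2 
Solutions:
 f(z) = C1 + C2*erf(sqrt(2)*z/4)


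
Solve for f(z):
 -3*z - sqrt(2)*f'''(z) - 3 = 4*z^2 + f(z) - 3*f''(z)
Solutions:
 f(z) = -4*z^2 - 3*z + (C1 + C2/sqrt(exp(sqrt(6)*z)) + C3*sqrt(exp(sqrt(6)*z)))*exp(sqrt(2)*z/2) - 27


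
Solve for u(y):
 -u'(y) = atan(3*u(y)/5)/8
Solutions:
 Integral(1/atan(3*_y/5), (_y, u(y))) = C1 - y/8


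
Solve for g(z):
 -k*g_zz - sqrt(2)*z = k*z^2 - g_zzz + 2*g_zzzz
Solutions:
 g(z) = C1 + C2*z + C3*exp(z*(1 - sqrt(1 - 8*k))/4) + C4*exp(z*(sqrt(1 - 8*k) + 1)/4) - z^4/12 + z^3*(-2 - sqrt(2))/(6*k) + z^2*(2 - 1/k - sqrt(2)/(2*k))/k


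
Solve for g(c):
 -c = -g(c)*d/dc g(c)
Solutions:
 g(c) = -sqrt(C1 + c^2)
 g(c) = sqrt(C1 + c^2)


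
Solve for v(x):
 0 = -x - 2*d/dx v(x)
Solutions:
 v(x) = C1 - x^2/4


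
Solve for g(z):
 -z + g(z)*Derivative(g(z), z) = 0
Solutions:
 g(z) = -sqrt(C1 + z^2)
 g(z) = sqrt(C1 + z^2)


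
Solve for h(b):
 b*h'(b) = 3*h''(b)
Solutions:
 h(b) = C1 + C2*erfi(sqrt(6)*b/6)


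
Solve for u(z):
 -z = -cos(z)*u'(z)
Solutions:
 u(z) = C1 + Integral(z/cos(z), z)


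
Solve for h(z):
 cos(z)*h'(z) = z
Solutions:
 h(z) = C1 + Integral(z/cos(z), z)


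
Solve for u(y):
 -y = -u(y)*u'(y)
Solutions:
 u(y) = -sqrt(C1 + y^2)
 u(y) = sqrt(C1 + y^2)


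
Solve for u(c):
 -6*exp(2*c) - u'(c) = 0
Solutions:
 u(c) = C1 - 3*exp(2*c)


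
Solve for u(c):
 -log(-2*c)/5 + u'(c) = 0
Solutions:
 u(c) = C1 + c*log(-c)/5 + c*(-1 + log(2))/5


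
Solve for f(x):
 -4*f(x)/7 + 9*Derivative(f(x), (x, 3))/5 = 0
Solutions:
 f(x) = C3*exp(2940^(1/3)*x/21) + (C1*sin(3^(5/6)*980^(1/3)*x/42) + C2*cos(3^(5/6)*980^(1/3)*x/42))*exp(-2940^(1/3)*x/42)


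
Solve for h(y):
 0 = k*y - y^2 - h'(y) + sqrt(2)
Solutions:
 h(y) = C1 + k*y^2/2 - y^3/3 + sqrt(2)*y


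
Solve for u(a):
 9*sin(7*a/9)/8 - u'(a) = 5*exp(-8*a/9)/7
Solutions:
 u(a) = C1 - 81*cos(7*a/9)/56 + 45*exp(-8*a/9)/56


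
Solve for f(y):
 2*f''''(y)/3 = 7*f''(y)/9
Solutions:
 f(y) = C1 + C2*y + C3*exp(-sqrt(42)*y/6) + C4*exp(sqrt(42)*y/6)


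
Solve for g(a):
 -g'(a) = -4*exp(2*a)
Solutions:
 g(a) = C1 + 2*exp(2*a)


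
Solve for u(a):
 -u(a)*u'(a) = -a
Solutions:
 u(a) = -sqrt(C1 + a^2)
 u(a) = sqrt(C1 + a^2)


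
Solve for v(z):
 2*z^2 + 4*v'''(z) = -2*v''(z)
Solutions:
 v(z) = C1 + C2*z + C3*exp(-z/2) - z^4/12 + 2*z^3/3 - 4*z^2


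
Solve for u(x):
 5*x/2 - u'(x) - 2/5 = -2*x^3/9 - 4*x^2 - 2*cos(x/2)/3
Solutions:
 u(x) = C1 + x^4/18 + 4*x^3/3 + 5*x^2/4 - 2*x/5 + 4*sin(x/2)/3


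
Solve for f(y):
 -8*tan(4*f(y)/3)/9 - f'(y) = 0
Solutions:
 f(y) = -3*asin(C1*exp(-32*y/27))/4 + 3*pi/4
 f(y) = 3*asin(C1*exp(-32*y/27))/4


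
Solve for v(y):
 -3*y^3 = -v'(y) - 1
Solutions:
 v(y) = C1 + 3*y^4/4 - y


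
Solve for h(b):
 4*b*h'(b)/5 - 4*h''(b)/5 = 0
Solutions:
 h(b) = C1 + C2*erfi(sqrt(2)*b/2)


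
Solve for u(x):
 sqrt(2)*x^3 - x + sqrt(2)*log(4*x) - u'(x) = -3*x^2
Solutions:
 u(x) = C1 + sqrt(2)*x^4/4 + x^3 - x^2/2 + sqrt(2)*x*log(x) - sqrt(2)*x + 2*sqrt(2)*x*log(2)


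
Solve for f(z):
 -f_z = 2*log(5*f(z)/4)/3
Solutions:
 -3*Integral(1/(-log(_y) - log(5) + 2*log(2)), (_y, f(z)))/2 = C1 - z


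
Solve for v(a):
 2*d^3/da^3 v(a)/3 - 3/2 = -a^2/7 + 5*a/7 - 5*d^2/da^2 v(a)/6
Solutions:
 v(a) = C1 + C2*a + C3*exp(-5*a/4) - a^4/70 + 33*a^3/175 + 783*a^2/1750


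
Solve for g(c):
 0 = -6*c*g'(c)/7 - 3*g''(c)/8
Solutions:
 g(c) = C1 + C2*erf(2*sqrt(14)*c/7)


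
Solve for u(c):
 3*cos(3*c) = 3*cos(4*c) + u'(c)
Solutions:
 u(c) = C1 + sin(3*c) - 3*sin(4*c)/4


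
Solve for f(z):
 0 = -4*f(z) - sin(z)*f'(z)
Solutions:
 f(z) = C1*(cos(z)^2 + 2*cos(z) + 1)/(cos(z)^2 - 2*cos(z) + 1)


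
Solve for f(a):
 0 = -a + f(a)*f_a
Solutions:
 f(a) = -sqrt(C1 + a^2)
 f(a) = sqrt(C1 + a^2)


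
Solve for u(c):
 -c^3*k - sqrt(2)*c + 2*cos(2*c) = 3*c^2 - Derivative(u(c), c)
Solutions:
 u(c) = C1 + c^4*k/4 + c^3 + sqrt(2)*c^2/2 - sin(2*c)


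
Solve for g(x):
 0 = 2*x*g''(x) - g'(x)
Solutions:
 g(x) = C1 + C2*x^(3/2)


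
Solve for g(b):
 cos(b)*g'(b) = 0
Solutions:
 g(b) = C1


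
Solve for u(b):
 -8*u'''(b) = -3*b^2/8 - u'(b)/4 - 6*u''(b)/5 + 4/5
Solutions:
 u(b) = C1 + C2*exp(b*(3 - sqrt(59))/40) + C3*exp(b*(3 + sqrt(59))/40) - b^3/2 + 36*b^2/5 - 4048*b/25


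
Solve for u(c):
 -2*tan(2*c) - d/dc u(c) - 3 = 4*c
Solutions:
 u(c) = C1 - 2*c^2 - 3*c + log(cos(2*c))


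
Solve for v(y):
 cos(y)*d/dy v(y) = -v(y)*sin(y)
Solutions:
 v(y) = C1*cos(y)


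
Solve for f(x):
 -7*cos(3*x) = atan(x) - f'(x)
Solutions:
 f(x) = C1 + x*atan(x) - log(x^2 + 1)/2 + 7*sin(3*x)/3


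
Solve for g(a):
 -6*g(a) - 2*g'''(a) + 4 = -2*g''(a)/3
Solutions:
 g(a) = C1*exp(a*(2*2^(1/3)/(27*sqrt(6549) + 2185)^(1/3) + 4 + 2^(2/3)*(27*sqrt(6549) + 2185)^(1/3))/36)*sin(2^(1/3)*sqrt(3)*a*(-2^(1/3)*(27*sqrt(6549) + 2185)^(1/3) + 2/(27*sqrt(6549) + 2185)^(1/3))/36) + C2*exp(a*(2*2^(1/3)/(27*sqrt(6549) + 2185)^(1/3) + 4 + 2^(2/3)*(27*sqrt(6549) + 2185)^(1/3))/36)*cos(2^(1/3)*sqrt(3)*a*(-2^(1/3)*(27*sqrt(6549) + 2185)^(1/3) + 2/(27*sqrt(6549) + 2185)^(1/3))/36) + C3*exp(a*(-2^(2/3)*(27*sqrt(6549) + 2185)^(1/3) - 2*2^(1/3)/(27*sqrt(6549) + 2185)^(1/3) + 2)/18) + 2/3


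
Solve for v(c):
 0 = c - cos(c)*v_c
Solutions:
 v(c) = C1 + Integral(c/cos(c), c)


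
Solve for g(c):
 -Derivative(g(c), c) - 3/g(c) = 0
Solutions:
 g(c) = -sqrt(C1 - 6*c)
 g(c) = sqrt(C1 - 6*c)


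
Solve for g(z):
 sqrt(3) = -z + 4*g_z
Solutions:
 g(z) = C1 + z^2/8 + sqrt(3)*z/4


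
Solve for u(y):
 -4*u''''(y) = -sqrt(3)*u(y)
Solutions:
 u(y) = C1*exp(-sqrt(2)*3^(1/8)*y/2) + C2*exp(sqrt(2)*3^(1/8)*y/2) + C3*sin(sqrt(2)*3^(1/8)*y/2) + C4*cos(sqrt(2)*3^(1/8)*y/2)


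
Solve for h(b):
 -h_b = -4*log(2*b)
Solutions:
 h(b) = C1 + 4*b*log(b) - 4*b + b*log(16)


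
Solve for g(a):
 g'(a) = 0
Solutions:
 g(a) = C1


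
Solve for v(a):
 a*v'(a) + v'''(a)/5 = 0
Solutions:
 v(a) = C1 + Integral(C2*airyai(-5^(1/3)*a) + C3*airybi(-5^(1/3)*a), a)


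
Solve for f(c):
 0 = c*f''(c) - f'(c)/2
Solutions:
 f(c) = C1 + C2*c^(3/2)


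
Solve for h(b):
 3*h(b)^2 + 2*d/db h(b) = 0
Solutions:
 h(b) = 2/(C1 + 3*b)


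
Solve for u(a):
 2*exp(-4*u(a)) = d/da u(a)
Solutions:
 u(a) = log(-I*(C1 + 8*a)^(1/4))
 u(a) = log(I*(C1 + 8*a)^(1/4))
 u(a) = log(-(C1 + 8*a)^(1/4))
 u(a) = log(C1 + 8*a)/4


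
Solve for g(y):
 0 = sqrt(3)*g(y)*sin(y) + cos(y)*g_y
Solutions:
 g(y) = C1*cos(y)^(sqrt(3))


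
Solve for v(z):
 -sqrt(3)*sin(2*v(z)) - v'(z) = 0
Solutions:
 v(z) = pi - acos((-C1 - exp(4*sqrt(3)*z))/(C1 - exp(4*sqrt(3)*z)))/2
 v(z) = acos((-C1 - exp(4*sqrt(3)*z))/(C1 - exp(4*sqrt(3)*z)))/2


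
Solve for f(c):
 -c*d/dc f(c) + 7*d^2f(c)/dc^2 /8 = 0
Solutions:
 f(c) = C1 + C2*erfi(2*sqrt(7)*c/7)


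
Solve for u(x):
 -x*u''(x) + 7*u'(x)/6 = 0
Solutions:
 u(x) = C1 + C2*x^(13/6)


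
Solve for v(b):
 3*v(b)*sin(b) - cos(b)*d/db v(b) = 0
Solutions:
 v(b) = C1/cos(b)^3


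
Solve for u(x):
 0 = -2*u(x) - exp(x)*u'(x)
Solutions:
 u(x) = C1*exp(2*exp(-x))


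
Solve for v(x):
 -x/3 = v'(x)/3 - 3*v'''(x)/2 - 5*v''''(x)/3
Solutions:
 v(x) = C1 + C2*exp(-x*(9/(10*sqrt(46) + 73)^(1/3) + (10*sqrt(46) + 73)^(1/3) + 6)/20)*sin(sqrt(3)*x*(-(10*sqrt(46) + 73)^(1/3) + 9/(10*sqrt(46) + 73)^(1/3))/20) + C3*exp(-x*(9/(10*sqrt(46) + 73)^(1/3) + (10*sqrt(46) + 73)^(1/3) + 6)/20)*cos(sqrt(3)*x*(-(10*sqrt(46) + 73)^(1/3) + 9/(10*sqrt(46) + 73)^(1/3))/20) + C4*exp(x*(-3 + 9/(10*sqrt(46) + 73)^(1/3) + (10*sqrt(46) + 73)^(1/3))/10) - x^2/2


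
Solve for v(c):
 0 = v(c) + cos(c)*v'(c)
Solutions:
 v(c) = C1*sqrt(sin(c) - 1)/sqrt(sin(c) + 1)


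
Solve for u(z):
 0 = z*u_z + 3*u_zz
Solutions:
 u(z) = C1 + C2*erf(sqrt(6)*z/6)


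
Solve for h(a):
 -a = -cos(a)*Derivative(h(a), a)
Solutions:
 h(a) = C1 + Integral(a/cos(a), a)


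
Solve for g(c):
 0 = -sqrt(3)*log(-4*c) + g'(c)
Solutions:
 g(c) = C1 + sqrt(3)*c*log(-c) + sqrt(3)*c*(-1 + 2*log(2))


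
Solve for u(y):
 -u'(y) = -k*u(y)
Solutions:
 u(y) = C1*exp(k*y)


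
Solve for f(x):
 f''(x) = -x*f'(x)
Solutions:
 f(x) = C1 + C2*erf(sqrt(2)*x/2)


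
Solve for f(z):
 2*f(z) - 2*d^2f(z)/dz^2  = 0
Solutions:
 f(z) = C1*exp(-z) + C2*exp(z)


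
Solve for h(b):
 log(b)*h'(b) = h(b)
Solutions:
 h(b) = C1*exp(li(b))


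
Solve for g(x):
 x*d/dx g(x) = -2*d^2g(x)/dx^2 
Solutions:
 g(x) = C1 + C2*erf(x/2)


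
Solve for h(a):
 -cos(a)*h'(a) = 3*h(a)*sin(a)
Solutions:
 h(a) = C1*cos(a)^3


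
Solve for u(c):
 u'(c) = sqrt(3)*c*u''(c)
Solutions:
 u(c) = C1 + C2*c^(sqrt(3)/3 + 1)


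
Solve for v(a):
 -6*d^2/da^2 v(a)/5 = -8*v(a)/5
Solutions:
 v(a) = C1*exp(-2*sqrt(3)*a/3) + C2*exp(2*sqrt(3)*a/3)


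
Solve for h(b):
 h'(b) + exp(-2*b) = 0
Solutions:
 h(b) = C1 + exp(-2*b)/2


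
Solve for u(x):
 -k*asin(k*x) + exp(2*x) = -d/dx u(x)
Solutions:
 u(x) = C1 + k*Piecewise((x*asin(k*x) + sqrt(-k^2*x^2 + 1)/k, Ne(k, 0)), (0, True)) - exp(2*x)/2


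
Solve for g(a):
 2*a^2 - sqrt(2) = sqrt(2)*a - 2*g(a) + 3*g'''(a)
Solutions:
 g(a) = C3*exp(2^(1/3)*3^(2/3)*a/3) - a^2 + sqrt(2)*a/2 + (C1*sin(2^(1/3)*3^(1/6)*a/2) + C2*cos(2^(1/3)*3^(1/6)*a/2))*exp(-2^(1/3)*3^(2/3)*a/6) + sqrt(2)/2


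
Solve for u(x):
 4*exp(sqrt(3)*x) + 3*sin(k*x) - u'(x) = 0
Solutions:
 u(x) = C1 + 4*sqrt(3)*exp(sqrt(3)*x)/3 - 3*cos(k*x)/k


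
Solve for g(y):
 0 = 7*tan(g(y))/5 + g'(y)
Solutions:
 g(y) = pi - asin(C1*exp(-7*y/5))
 g(y) = asin(C1*exp(-7*y/5))


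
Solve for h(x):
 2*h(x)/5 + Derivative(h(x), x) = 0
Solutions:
 h(x) = C1*exp(-2*x/5)


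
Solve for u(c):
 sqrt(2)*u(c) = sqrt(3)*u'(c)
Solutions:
 u(c) = C1*exp(sqrt(6)*c/3)


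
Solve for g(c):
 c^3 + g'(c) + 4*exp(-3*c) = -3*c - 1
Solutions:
 g(c) = C1 - c^4/4 - 3*c^2/2 - c + 4*exp(-3*c)/3


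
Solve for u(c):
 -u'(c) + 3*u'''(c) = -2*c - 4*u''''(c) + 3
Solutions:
 u(c) = C1 + C2*exp(-c*((4*sqrt(3) + 7)^(-1/3) + 2 + (4*sqrt(3) + 7)^(1/3))/8)*sin(sqrt(3)*c*(-(4*sqrt(3) + 7)^(1/3) + (4*sqrt(3) + 7)^(-1/3))/8) + C3*exp(-c*((4*sqrt(3) + 7)^(-1/3) + 2 + (4*sqrt(3) + 7)^(1/3))/8)*cos(sqrt(3)*c*(-(4*sqrt(3) + 7)^(1/3) + (4*sqrt(3) + 7)^(-1/3))/8) + C4*exp(c*(-1 + (4*sqrt(3) + 7)^(-1/3) + (4*sqrt(3) + 7)^(1/3))/4) + c^2 - 3*c


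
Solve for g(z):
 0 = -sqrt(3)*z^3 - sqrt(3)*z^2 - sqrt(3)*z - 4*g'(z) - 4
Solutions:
 g(z) = C1 - sqrt(3)*z^4/16 - sqrt(3)*z^3/12 - sqrt(3)*z^2/8 - z


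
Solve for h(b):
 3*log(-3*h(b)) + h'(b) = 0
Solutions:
 Integral(1/(log(-_y) + log(3)), (_y, h(b)))/3 = C1 - b


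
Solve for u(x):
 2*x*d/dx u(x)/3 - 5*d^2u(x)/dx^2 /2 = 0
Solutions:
 u(x) = C1 + C2*erfi(sqrt(30)*x/15)


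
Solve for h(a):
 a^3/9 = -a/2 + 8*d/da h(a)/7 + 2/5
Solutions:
 h(a) = C1 + 7*a^4/288 + 7*a^2/32 - 7*a/20


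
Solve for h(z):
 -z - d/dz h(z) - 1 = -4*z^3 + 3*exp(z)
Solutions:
 h(z) = C1 + z^4 - z^2/2 - z - 3*exp(z)


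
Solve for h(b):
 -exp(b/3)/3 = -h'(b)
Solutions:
 h(b) = C1 + exp(b/3)


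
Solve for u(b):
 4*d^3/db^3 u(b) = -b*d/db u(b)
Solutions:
 u(b) = C1 + Integral(C2*airyai(-2^(1/3)*b/2) + C3*airybi(-2^(1/3)*b/2), b)


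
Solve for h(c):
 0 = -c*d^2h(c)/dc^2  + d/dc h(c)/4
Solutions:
 h(c) = C1 + C2*c^(5/4)


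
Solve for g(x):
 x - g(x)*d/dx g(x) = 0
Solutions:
 g(x) = -sqrt(C1 + x^2)
 g(x) = sqrt(C1 + x^2)


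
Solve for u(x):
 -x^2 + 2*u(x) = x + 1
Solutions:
 u(x) = x^2/2 + x/2 + 1/2


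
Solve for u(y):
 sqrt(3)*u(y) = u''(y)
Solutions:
 u(y) = C1*exp(-3^(1/4)*y) + C2*exp(3^(1/4)*y)


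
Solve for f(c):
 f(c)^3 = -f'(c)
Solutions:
 f(c) = -sqrt(2)*sqrt(-1/(C1 - c))/2
 f(c) = sqrt(2)*sqrt(-1/(C1 - c))/2


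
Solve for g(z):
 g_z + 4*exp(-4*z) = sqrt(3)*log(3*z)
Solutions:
 g(z) = C1 + sqrt(3)*z*log(z) + sqrt(3)*z*(-1 + log(3)) + exp(-4*z)


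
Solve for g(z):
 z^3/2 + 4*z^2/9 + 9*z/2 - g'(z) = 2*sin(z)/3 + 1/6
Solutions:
 g(z) = C1 + z^4/8 + 4*z^3/27 + 9*z^2/4 - z/6 + 2*cos(z)/3


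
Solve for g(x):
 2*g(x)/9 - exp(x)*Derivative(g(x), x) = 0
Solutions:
 g(x) = C1*exp(-2*exp(-x)/9)


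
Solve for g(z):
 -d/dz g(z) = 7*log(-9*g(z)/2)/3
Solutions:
 3*Integral(1/(log(-_y) - log(2) + 2*log(3)), (_y, g(z)))/7 = C1 - z


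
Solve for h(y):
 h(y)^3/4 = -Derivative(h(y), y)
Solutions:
 h(y) = -sqrt(2)*sqrt(-1/(C1 - y))
 h(y) = sqrt(2)*sqrt(-1/(C1 - y))


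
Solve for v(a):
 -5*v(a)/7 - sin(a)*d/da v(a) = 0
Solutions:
 v(a) = C1*(cos(a) + 1)^(5/14)/(cos(a) - 1)^(5/14)


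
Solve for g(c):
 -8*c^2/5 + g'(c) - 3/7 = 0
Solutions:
 g(c) = C1 + 8*c^3/15 + 3*c/7


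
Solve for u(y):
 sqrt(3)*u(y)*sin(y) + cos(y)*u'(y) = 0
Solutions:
 u(y) = C1*cos(y)^(sqrt(3))


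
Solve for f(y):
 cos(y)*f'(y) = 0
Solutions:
 f(y) = C1


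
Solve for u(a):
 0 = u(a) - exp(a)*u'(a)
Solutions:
 u(a) = C1*exp(-exp(-a))


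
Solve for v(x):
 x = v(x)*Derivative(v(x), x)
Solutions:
 v(x) = -sqrt(C1 + x^2)
 v(x) = sqrt(C1 + x^2)


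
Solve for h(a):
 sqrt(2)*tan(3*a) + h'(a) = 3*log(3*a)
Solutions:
 h(a) = C1 + 3*a*log(a) - 3*a + 3*a*log(3) + sqrt(2)*log(cos(3*a))/3


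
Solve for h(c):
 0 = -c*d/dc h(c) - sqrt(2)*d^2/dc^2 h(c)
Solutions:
 h(c) = C1 + C2*erf(2^(1/4)*c/2)


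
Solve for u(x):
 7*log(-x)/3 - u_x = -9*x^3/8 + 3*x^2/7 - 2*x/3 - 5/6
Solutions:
 u(x) = C1 + 9*x^4/32 - x^3/7 + x^2/3 + 7*x*log(-x)/3 - 3*x/2


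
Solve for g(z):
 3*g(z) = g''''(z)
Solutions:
 g(z) = C1*exp(-3^(1/4)*z) + C2*exp(3^(1/4)*z) + C3*sin(3^(1/4)*z) + C4*cos(3^(1/4)*z)


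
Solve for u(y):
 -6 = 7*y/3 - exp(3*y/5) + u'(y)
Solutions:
 u(y) = C1 - 7*y^2/6 - 6*y + 5*exp(3*y/5)/3


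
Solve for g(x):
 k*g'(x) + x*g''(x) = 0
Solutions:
 g(x) = C1 + x^(1 - re(k))*(C2*sin(log(x)*Abs(im(k))) + C3*cos(log(x)*im(k)))


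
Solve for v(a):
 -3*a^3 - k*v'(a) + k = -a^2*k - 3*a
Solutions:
 v(a) = C1 - 3*a^4/(4*k) + a^3/3 + 3*a^2/(2*k) + a


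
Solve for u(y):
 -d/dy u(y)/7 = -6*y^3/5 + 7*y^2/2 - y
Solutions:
 u(y) = C1 + 21*y^4/10 - 49*y^3/6 + 7*y^2/2


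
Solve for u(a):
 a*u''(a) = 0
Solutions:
 u(a) = C1 + C2*a


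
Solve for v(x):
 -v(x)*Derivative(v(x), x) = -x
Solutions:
 v(x) = -sqrt(C1 + x^2)
 v(x) = sqrt(C1 + x^2)


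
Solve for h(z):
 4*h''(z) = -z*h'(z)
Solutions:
 h(z) = C1 + C2*erf(sqrt(2)*z/4)


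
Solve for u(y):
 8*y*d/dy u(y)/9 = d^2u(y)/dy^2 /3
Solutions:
 u(y) = C1 + C2*erfi(2*sqrt(3)*y/3)


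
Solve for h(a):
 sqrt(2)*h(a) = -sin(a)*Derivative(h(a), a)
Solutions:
 h(a) = C1*(cos(a) + 1)^(sqrt(2)/2)/(cos(a) - 1)^(sqrt(2)/2)


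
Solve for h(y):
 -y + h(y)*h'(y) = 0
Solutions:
 h(y) = -sqrt(C1 + y^2)
 h(y) = sqrt(C1 + y^2)


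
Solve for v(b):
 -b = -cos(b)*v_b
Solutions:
 v(b) = C1 + Integral(b/cos(b), b)


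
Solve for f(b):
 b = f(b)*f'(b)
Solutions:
 f(b) = -sqrt(C1 + b^2)
 f(b) = sqrt(C1 + b^2)


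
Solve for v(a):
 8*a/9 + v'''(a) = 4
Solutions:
 v(a) = C1 + C2*a + C3*a^2 - a^4/27 + 2*a^3/3


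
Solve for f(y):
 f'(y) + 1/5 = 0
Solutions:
 f(y) = C1 - y/5


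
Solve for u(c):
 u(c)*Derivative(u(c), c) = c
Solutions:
 u(c) = -sqrt(C1 + c^2)
 u(c) = sqrt(C1 + c^2)


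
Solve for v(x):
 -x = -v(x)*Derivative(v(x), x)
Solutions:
 v(x) = -sqrt(C1 + x^2)
 v(x) = sqrt(C1 + x^2)


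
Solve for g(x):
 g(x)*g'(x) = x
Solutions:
 g(x) = -sqrt(C1 + x^2)
 g(x) = sqrt(C1 + x^2)


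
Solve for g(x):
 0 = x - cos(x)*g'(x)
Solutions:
 g(x) = C1 + Integral(x/cos(x), x)


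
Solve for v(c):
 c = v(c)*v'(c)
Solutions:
 v(c) = -sqrt(C1 + c^2)
 v(c) = sqrt(C1 + c^2)


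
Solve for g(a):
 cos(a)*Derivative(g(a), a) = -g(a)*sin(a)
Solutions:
 g(a) = C1*cos(a)


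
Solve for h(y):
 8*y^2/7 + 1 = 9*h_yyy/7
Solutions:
 h(y) = C1 + C2*y + C3*y^2 + 2*y^5/135 + 7*y^3/54


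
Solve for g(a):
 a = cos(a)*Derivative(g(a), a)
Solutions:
 g(a) = C1 + Integral(a/cos(a), a)


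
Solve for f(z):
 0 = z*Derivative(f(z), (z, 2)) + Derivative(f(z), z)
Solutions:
 f(z) = C1 + C2*log(z)


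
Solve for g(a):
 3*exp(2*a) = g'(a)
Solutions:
 g(a) = C1 + 3*exp(2*a)/2


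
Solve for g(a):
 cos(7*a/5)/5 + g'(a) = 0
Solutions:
 g(a) = C1 - sin(7*a/5)/7


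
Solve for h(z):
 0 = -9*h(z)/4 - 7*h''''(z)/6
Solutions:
 h(z) = (C1*sin(2^(1/4)*21^(3/4)*z/14) + C2*cos(2^(1/4)*21^(3/4)*z/14))*exp(-2^(1/4)*21^(3/4)*z/14) + (C3*sin(2^(1/4)*21^(3/4)*z/14) + C4*cos(2^(1/4)*21^(3/4)*z/14))*exp(2^(1/4)*21^(3/4)*z/14)


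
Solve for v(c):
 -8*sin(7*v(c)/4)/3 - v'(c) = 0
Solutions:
 8*c/3 + 2*log(cos(7*v(c)/4) - 1)/7 - 2*log(cos(7*v(c)/4) + 1)/7 = C1


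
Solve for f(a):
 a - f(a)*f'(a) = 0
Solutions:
 f(a) = -sqrt(C1 + a^2)
 f(a) = sqrt(C1 + a^2)


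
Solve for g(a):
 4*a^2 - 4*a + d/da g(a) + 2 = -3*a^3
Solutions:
 g(a) = C1 - 3*a^4/4 - 4*a^3/3 + 2*a^2 - 2*a


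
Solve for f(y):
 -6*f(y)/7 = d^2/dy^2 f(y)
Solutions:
 f(y) = C1*sin(sqrt(42)*y/7) + C2*cos(sqrt(42)*y/7)


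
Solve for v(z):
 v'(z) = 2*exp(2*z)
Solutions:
 v(z) = C1 + exp(2*z)


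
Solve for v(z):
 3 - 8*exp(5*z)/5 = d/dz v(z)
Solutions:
 v(z) = C1 + 3*z - 8*exp(5*z)/25


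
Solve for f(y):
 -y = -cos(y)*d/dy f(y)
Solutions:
 f(y) = C1 + Integral(y/cos(y), y)


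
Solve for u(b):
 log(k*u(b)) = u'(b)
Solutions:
 li(k*u(b))/k = C1 + b


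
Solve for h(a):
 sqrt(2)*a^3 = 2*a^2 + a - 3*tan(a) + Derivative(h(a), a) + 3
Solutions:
 h(a) = C1 + sqrt(2)*a^4/4 - 2*a^3/3 - a^2/2 - 3*a - 3*log(cos(a))


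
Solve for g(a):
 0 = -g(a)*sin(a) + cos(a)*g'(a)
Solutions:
 g(a) = C1/cos(a)


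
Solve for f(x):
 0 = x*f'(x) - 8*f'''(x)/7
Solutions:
 f(x) = C1 + Integral(C2*airyai(7^(1/3)*x/2) + C3*airybi(7^(1/3)*x/2), x)


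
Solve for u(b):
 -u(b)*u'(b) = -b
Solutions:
 u(b) = -sqrt(C1 + b^2)
 u(b) = sqrt(C1 + b^2)


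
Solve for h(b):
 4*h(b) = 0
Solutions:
 h(b) = 0


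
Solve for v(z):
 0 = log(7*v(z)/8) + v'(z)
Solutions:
 -Integral(1/(-log(_y) - log(7) + 3*log(2)), (_y, v(z))) = C1 - z


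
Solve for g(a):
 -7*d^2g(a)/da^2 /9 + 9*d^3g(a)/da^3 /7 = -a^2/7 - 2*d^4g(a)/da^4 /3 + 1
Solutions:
 g(a) = C1 + C2*a + C3*exp(a*(-81 + sqrt(14793))/84) + C4*exp(-a*(81 + sqrt(14793))/84) + 3*a^4/196 + 243*a^3/2401 + 3879*a^2/235298


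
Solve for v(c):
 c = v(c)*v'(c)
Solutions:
 v(c) = -sqrt(C1 + c^2)
 v(c) = sqrt(C1 + c^2)


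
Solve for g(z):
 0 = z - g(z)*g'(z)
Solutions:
 g(z) = -sqrt(C1 + z^2)
 g(z) = sqrt(C1 + z^2)


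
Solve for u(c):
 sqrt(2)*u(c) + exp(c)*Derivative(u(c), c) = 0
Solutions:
 u(c) = C1*exp(sqrt(2)*exp(-c))


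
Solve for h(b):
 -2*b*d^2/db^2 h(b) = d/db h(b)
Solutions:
 h(b) = C1 + C2*sqrt(b)


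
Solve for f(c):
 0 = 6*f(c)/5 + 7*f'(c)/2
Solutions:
 f(c) = C1*exp(-12*c/35)


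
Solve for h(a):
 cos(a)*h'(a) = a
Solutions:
 h(a) = C1 + Integral(a/cos(a), a)


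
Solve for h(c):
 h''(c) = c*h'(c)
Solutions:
 h(c) = C1 + C2*erfi(sqrt(2)*c/2)


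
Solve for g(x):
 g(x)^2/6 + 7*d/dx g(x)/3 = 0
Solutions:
 g(x) = 14/(C1 + x)


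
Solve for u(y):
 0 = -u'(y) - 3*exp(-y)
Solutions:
 u(y) = C1 + 3*exp(-y)


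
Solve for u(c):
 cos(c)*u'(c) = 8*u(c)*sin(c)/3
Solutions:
 u(c) = C1/cos(c)^(8/3)


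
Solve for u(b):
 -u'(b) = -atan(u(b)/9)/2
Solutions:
 Integral(1/atan(_y/9), (_y, u(b))) = C1 + b/2


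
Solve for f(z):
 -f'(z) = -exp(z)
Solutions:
 f(z) = C1 + exp(z)


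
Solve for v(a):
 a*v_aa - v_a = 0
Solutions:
 v(a) = C1 + C2*a^2


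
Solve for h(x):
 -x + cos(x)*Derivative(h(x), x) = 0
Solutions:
 h(x) = C1 + Integral(x/cos(x), x)


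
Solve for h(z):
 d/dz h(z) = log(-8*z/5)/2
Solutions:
 h(z) = C1 + z*log(-z)/2 + z*(-log(5) - 1 + 3*log(2))/2


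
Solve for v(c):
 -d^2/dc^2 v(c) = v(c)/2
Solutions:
 v(c) = C1*sin(sqrt(2)*c/2) + C2*cos(sqrt(2)*c/2)


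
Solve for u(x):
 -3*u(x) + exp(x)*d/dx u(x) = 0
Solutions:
 u(x) = C1*exp(-3*exp(-x))


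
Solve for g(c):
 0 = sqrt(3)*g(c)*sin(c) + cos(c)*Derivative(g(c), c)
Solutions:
 g(c) = C1*cos(c)^(sqrt(3))


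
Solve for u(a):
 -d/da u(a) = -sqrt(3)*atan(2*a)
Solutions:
 u(a) = C1 + sqrt(3)*(a*atan(2*a) - log(4*a^2 + 1)/4)


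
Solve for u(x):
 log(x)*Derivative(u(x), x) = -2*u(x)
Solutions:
 u(x) = C1*exp(-2*li(x))


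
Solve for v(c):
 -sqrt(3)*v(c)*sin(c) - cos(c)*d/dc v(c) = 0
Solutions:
 v(c) = C1*cos(c)^(sqrt(3))


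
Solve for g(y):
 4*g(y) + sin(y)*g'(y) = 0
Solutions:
 g(y) = C1*(cos(y)^2 + 2*cos(y) + 1)/(cos(y)^2 - 2*cos(y) + 1)


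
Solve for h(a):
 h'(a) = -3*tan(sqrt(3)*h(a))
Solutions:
 h(a) = sqrt(3)*(pi - asin(C1*exp(-3*sqrt(3)*a)))/3
 h(a) = sqrt(3)*asin(C1*exp(-3*sqrt(3)*a))/3


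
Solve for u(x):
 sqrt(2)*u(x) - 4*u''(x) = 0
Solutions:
 u(x) = C1*exp(-2^(1/4)*x/2) + C2*exp(2^(1/4)*x/2)


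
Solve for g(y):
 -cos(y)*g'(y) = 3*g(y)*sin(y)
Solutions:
 g(y) = C1*cos(y)^3


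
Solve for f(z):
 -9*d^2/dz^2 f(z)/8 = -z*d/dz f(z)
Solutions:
 f(z) = C1 + C2*erfi(2*z/3)


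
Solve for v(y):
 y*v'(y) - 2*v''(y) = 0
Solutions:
 v(y) = C1 + C2*erfi(y/2)


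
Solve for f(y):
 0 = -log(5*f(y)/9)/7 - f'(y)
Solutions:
 -7*Integral(1/(-log(_y) - log(5) + 2*log(3)), (_y, f(y))) = C1 - y


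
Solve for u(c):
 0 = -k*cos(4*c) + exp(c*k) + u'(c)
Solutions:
 u(c) = C1 + k*sin(4*c)/4 - exp(c*k)/k


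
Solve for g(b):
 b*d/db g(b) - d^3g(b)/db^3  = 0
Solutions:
 g(b) = C1 + Integral(C2*airyai(b) + C3*airybi(b), b)


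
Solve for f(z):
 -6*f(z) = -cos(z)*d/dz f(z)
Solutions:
 f(z) = C1*(sin(z)^3 + 3*sin(z)^2 + 3*sin(z) + 1)/(sin(z)^3 - 3*sin(z)^2 + 3*sin(z) - 1)


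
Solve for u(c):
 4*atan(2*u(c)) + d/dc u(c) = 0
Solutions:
 Integral(1/atan(2*_y), (_y, u(c))) = C1 - 4*c


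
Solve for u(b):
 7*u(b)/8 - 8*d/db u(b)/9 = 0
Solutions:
 u(b) = C1*exp(63*b/64)


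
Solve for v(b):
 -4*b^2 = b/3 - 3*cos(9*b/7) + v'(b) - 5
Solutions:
 v(b) = C1 - 4*b^3/3 - b^2/6 + 5*b + 7*sin(9*b/7)/3


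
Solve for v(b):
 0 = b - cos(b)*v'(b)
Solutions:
 v(b) = C1 + Integral(b/cos(b), b)


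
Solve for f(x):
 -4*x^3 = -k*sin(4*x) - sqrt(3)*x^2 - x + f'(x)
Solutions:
 f(x) = C1 - k*cos(4*x)/4 - x^4 + sqrt(3)*x^3/3 + x^2/2


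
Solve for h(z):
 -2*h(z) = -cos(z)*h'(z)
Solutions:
 h(z) = C1*(sin(z) + 1)/(sin(z) - 1)


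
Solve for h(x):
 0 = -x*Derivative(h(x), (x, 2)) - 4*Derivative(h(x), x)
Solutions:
 h(x) = C1 + C2/x^3


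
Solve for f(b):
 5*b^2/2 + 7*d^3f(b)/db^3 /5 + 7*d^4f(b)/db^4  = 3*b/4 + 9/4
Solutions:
 f(b) = C1 + C2*b + C3*b^2 + C4*exp(-b/5) - 5*b^5/168 + 515*b^4/672 - 1265*b^3/84


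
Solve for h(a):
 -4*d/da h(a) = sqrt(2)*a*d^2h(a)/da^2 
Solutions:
 h(a) = C1 + C2*a^(1 - 2*sqrt(2))


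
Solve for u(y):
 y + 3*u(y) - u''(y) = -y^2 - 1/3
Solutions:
 u(y) = C1*exp(-sqrt(3)*y) + C2*exp(sqrt(3)*y) - y^2/3 - y/3 - 1/3


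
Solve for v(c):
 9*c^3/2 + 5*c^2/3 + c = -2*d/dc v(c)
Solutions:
 v(c) = C1 - 9*c^4/16 - 5*c^3/18 - c^2/4


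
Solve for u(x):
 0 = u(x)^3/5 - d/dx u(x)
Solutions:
 u(x) = -sqrt(10)*sqrt(-1/(C1 + x))/2
 u(x) = sqrt(10)*sqrt(-1/(C1 + x))/2


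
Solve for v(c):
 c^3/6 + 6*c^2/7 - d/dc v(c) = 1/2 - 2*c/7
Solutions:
 v(c) = C1 + c^4/24 + 2*c^3/7 + c^2/7 - c/2


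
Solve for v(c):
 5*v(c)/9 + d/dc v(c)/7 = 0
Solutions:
 v(c) = C1*exp(-35*c/9)


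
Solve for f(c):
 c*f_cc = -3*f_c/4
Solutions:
 f(c) = C1 + C2*c^(1/4)


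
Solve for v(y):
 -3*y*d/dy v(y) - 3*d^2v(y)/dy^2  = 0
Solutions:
 v(y) = C1 + C2*erf(sqrt(2)*y/2)


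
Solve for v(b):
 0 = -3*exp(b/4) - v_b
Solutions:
 v(b) = C1 - 12*exp(b/4)


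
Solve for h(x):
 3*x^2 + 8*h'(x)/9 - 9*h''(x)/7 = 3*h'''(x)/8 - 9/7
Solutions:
 h(x) = C1 + C2*exp(4*x*(-27 + sqrt(1317))/63) + C3*exp(-4*x*(27 + sqrt(1317))/63) - 9*x^3/8 - 2187*x^2/448 - 57753*x/3136


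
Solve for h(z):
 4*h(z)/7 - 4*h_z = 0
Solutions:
 h(z) = C1*exp(z/7)


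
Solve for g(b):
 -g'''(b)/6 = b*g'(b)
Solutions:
 g(b) = C1 + Integral(C2*airyai(-6^(1/3)*b) + C3*airybi(-6^(1/3)*b), b)


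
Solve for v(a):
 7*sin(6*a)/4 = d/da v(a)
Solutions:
 v(a) = C1 - 7*cos(6*a)/24


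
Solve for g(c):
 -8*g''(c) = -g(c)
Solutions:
 g(c) = C1*exp(-sqrt(2)*c/4) + C2*exp(sqrt(2)*c/4)
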